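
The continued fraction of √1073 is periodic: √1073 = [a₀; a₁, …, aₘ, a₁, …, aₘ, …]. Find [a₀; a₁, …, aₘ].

[32; 1, 3, 9, 9, 3, 1, 64]

a₀ = ⌊√1073⌋ = 32.
With m₀=0, d₀=1 and mₖ₊₁ = dₖaₖ − mₖ, dₖ₊₁ = (n − mₖ₊₁²)/dₖ, aₖ₊₁ = ⌊(a₀+mₖ₊₁)/dₖ₊₁⌋:
  k=1: m=32, d=49, a=1
  k=2: m=17, d=16, a=3
  k=3: m=31, d=7, a=9
  k=4: m=32, d=7, a=9
  k=5: m=31, d=16, a=3
  k=6: m=17, d=49, a=1
  k=7: m=32, d=1, a=64
d=1 and a=2a₀=64 at k=7, so the next step gives (m, d) = (32, 49) again — its k=1 value — and the period has length 7.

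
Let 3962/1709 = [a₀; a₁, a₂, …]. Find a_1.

3962 = 2·1709 + 544   →  a_0 = 2
1709 = 3·544 + 77   →  a_1 = 3

3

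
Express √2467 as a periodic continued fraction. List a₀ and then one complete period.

[49; 1, 2, 49, 2, 1, 98]

a₀ = ⌊√2467⌋ = 49.
With m₀=0, d₀=1 and mₖ₊₁ = dₖaₖ − mₖ, dₖ₊₁ = (n − mₖ₊₁²)/dₖ, aₖ₊₁ = ⌊(a₀+mₖ₊₁)/dₖ₊₁⌋:
  k=1: m=49, d=66, a=1
  k=2: m=17, d=33, a=2
  k=3: m=49, d=2, a=49
  k=4: m=49, d=33, a=2
  k=5: m=17, d=66, a=1
  k=6: m=49, d=1, a=98
d=1 and a=2a₀=98 at k=6, so the next step gives (m, d) = (49, 66) again — its k=1 value — and the period has length 6.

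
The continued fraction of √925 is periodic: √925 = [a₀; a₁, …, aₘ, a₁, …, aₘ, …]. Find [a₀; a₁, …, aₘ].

[30; 2, 2, 2, 2, 60]

a₀ = ⌊√925⌋ = 30.
With m₀=0, d₀=1 and mₖ₊₁ = dₖaₖ − mₖ, dₖ₊₁ = (n − mₖ₊₁²)/dₖ, aₖ₊₁ = ⌊(a₀+mₖ₊₁)/dₖ₊₁⌋:
  k=1: m=30, d=25, a=2
  k=2: m=20, d=21, a=2
  k=3: m=22, d=21, a=2
  k=4: m=20, d=25, a=2
  k=5: m=30, d=1, a=60
d=1 and a=2a₀=60 at k=5, so the next step gives (m, d) = (30, 25) again — its k=1 value — and the period has length 5.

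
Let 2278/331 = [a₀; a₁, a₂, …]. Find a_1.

2278 = 6·331 + 292   →  a_0 = 6
331 = 1·292 + 39   →  a_1 = 1

1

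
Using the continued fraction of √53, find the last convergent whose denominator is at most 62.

√53 = [7; 3, 1, 1, 3, 14, …] (period length 5).
Convergents:
  p_0/q_0 = 7/1
  p_1/q_1 = 22/3
  p_2/q_2 = 29/4
  p_3/q_3 = 51/7
  p_4/q_4 = 182/25
  p_5/q_5 = 2599/357
q_4 = 25 ≤ 62 < 357 = q_5, so the answer is 182/25.

182/25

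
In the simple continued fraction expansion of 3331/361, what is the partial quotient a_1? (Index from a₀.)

3331 = 9·361 + 82   →  a_0 = 9
361 = 4·82 + 33   →  a_1 = 4

4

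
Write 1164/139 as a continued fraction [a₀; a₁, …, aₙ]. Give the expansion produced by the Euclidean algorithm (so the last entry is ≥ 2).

1164 = 8×139 + 52
139 = 2×52 + 35
52 = 1×35 + 17
35 = 2×17 + 1
17 = 17×1 + 0  (stop)
So 1164/139 = [8; 2, 1, 2, 17].

[8; 2, 1, 2, 17]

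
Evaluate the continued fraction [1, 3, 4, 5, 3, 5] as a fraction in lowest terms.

Fold from the inside: start with 5/1.
  3 + 1/5 = 16/5
  5 + 5/16 = 85/16
  4 + 16/85 = 356/85
  3 + 85/356 = 1153/356
  1 + 356/1153 = 1509/1153

1509/1153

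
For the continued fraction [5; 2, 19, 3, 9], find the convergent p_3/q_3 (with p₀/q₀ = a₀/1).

653/119

Using pₖ = aₖpₖ₋₁ + pₖ₋₂, qₖ = aₖqₖ₋₁ + qₖ₋₂ (with p₋₁=1, p₋₂=0, q₋₁=0, q₋₂=1):
  k=0: a=5, p=5, q=1
  k=1: a=2, p=11, q=2
  k=2: a=19, p=214, q=39
  k=3: a=3, p=653, q=119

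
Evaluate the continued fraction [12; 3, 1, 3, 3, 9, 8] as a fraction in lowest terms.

Fold from the inside: start with 8/1.
  9 + 1/8 = 73/8
  3 + 8/73 = 227/73
  3 + 73/227 = 754/227
  1 + 227/754 = 981/754
  3 + 754/981 = 3697/981
  12 + 981/3697 = 45345/3697

45345/3697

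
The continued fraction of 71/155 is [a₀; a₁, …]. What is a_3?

2

71 = 0·155 + 71   →  a_0 = 0
155 = 2·71 + 13   →  a_1 = 2
71 = 5·13 + 6   →  a_2 = 5
13 = 2·6 + 1   →  a_3 = 2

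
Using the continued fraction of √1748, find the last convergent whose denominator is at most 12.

√1748 = [41; 1, 4, 4, 4, 1, 82, …] (period length 6).
Convergents:
  p_0/q_0 = 41/1
  p_1/q_1 = 42/1
  p_2/q_2 = 209/5
  p_3/q_3 = 878/21
q_2 = 5 ≤ 12 < 21 = q_3, so the answer is 209/5.

209/5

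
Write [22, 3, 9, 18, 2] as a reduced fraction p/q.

23259/1042

Using pₖ = aₖpₖ₋₁ + pₖ₋₂ and qₖ = aₖqₖ₋₁ + qₖ₋₂:
  k=0: a=22, p=22, q=1
  k=1: a=3, p=67, q=3
  k=2: a=9, p=625, q=28
  k=3: a=18, p=11317, q=507
  k=4: a=2, p=23259, q=1042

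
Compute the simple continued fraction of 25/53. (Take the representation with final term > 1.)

25 = 0*53 + 25
53 = 2*25 + 3
25 = 8*3 + 1
3 = 3*1 + 0  (stop)
So 25/53 = [0; 2, 8, 3].

[0; 2, 8, 3]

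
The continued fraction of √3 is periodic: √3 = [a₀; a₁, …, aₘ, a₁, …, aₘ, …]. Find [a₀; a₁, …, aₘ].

a₀ = ⌊√3⌋ = 1.
With m₀=0, d₀=1 and mₖ₊₁ = dₖaₖ − mₖ, dₖ₊₁ = (n − mₖ₊₁²)/dₖ, aₖ₊₁ = ⌊(a₀+mₖ₊₁)/dₖ₊₁⌋:
  k=1: m=1, d=2, a=1
  k=2: m=1, d=1, a=2
d=1 and a=2a₀=2 at k=2, so the next step gives (m, d) = (1, 2) again — its k=1 value — and the period has length 2.

[1; 1, 2]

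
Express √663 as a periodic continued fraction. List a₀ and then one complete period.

[25; 1, 2, 1, 50]

a₀ = ⌊√663⌋ = 25.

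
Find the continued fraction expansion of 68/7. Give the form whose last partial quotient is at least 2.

68 = 9·7 + 5
7 = 1·5 + 2
5 = 2·2 + 1
2 = 2·1 + 0  (stop)
So 68/7 = [9; 1, 2, 2].

[9; 1, 2, 2]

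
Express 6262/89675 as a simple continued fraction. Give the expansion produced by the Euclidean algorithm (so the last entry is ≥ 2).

[0; 14, 3, 8, 3, 19, 1, 3]

6262 = 0*89675 + 6262
89675 = 14*6262 + 2007
6262 = 3*2007 + 241
2007 = 8*241 + 79
241 = 3*79 + 4
79 = 19*4 + 3
4 = 1*3 + 1
3 = 3*1 + 0  (stop)
So 6262/89675 = [0; 14, 3, 8, 3, 19, 1, 3].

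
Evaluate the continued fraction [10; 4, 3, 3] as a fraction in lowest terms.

Using pₖ = aₖpₖ₋₁ + pₖ₋₂ and qₖ = aₖqₖ₋₁ + qₖ₋₂:
  k=0: a=10, p=10, q=1
  k=1: a=4, p=41, q=4
  k=2: a=3, p=133, q=13
  k=3: a=3, p=440, q=43

440/43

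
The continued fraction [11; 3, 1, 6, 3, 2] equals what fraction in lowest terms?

2218/197

Using pₖ = aₖpₖ₋₁ + pₖ₋₂ and qₖ = aₖqₖ₋₁ + qₖ₋₂:
  k=0: a=11, p=11, q=1
  k=1: a=3, p=34, q=3
  k=2: a=1, p=45, q=4
  k=3: a=6, p=304, q=27
  k=4: a=3, p=957, q=85
  k=5: a=2, p=2218, q=197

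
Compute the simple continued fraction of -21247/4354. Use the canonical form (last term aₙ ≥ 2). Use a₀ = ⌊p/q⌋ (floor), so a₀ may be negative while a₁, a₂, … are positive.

-21247 = -5*4354 + 523
4354 = 8*523 + 170
523 = 3*170 + 13
170 = 13*13 + 1
13 = 13*1 + 0  (stop)
So -21247/4354 = [-5; 8, 3, 13, 13].

[-5; 8, 3, 13, 13]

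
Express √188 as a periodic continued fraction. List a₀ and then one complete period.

a₀ = ⌊√188⌋ = 13.

[13; 1, 2, 2, 6, 2, 2, 1, 26]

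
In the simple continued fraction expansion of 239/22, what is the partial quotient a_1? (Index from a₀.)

239 = 10·22 + 19   →  a_0 = 10
22 = 1·19 + 3   →  a_1 = 1

1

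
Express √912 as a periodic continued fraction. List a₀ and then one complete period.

a₀ = ⌊√912⌋ = 30.
With m₀=0, d₀=1 and mₖ₊₁ = dₖaₖ − mₖ, dₖ₊₁ = (n − mₖ₊₁²)/dₖ, aₖ₊₁ = ⌊(a₀+mₖ₊₁)/dₖ₊₁⌋:
  k=1: m=30, d=12, a=5
  k=2: m=30, d=1, a=60
d=1 and a=2a₀=60 at k=2, so the next step gives (m, d) = (30, 12) again — its k=1 value — and the period has length 2.

[30; 5, 60]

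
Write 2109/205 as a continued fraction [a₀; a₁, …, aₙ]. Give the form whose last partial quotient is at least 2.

2109 = 10×205 + 59
205 = 3×59 + 28
59 = 2×28 + 3
28 = 9×3 + 1
3 = 3×1 + 0  (stop)
So 2109/205 = [10; 3, 2, 9, 3].

[10; 3, 2, 9, 3]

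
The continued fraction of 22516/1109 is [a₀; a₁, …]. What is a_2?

22516 = 20·1109 + 336   →  a_0 = 20
1109 = 3·336 + 101   →  a_1 = 3
336 = 3·101 + 33   →  a_2 = 3

3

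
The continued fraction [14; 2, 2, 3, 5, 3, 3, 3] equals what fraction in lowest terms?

45251/3140

Fold from the inside: start with 3/1.
  3 + 1/3 = 10/3
  3 + 3/10 = 33/10
  5 + 10/33 = 175/33
  3 + 33/175 = 558/175
  2 + 175/558 = 1291/558
  2 + 558/1291 = 3140/1291
  14 + 1291/3140 = 45251/3140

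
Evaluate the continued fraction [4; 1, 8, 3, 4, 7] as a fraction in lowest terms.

Fold from the inside: start with 7/1.
  4 + 1/7 = 29/7
  3 + 7/29 = 94/29
  8 + 29/94 = 781/94
  1 + 94/781 = 875/781
  4 + 781/875 = 4281/875

4281/875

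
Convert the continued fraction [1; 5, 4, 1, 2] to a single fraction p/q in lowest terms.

Using pₖ = aₖpₖ₋₁ + pₖ₋₂ and qₖ = aₖqₖ₋₁ + qₖ₋₂:
  k=0: a=1, p=1, q=1
  k=1: a=5, p=6, q=5
  k=2: a=4, p=25, q=21
  k=3: a=1, p=31, q=26
  k=4: a=2, p=87, q=73

87/73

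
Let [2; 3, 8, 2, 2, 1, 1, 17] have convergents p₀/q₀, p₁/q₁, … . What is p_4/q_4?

304/131

Using pₖ = aₖpₖ₋₁ + pₖ₋₂, qₖ = aₖqₖ₋₁ + qₖ₋₂ (with p₋₁=1, p₋₂=0, q₋₁=0, q₋₂=1):
  k=0: a=2, p=2, q=1
  k=1: a=3, p=7, q=3
  k=2: a=8, p=58, q=25
  k=3: a=2, p=123, q=53
  k=4: a=2, p=304, q=131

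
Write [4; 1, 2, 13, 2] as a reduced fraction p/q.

Using pₖ = aₖpₖ₋₁ + pₖ₋₂ and qₖ = aₖqₖ₋₁ + qₖ₋₂:
  k=0: a=4, p=4, q=1
  k=1: a=1, p=5, q=1
  k=2: a=2, p=14, q=3
  k=3: a=13, p=187, q=40
  k=4: a=2, p=388, q=83

388/83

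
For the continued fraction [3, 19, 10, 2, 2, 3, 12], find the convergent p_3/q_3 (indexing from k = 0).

1224/401

Using pₖ = aₖpₖ₋₁ + pₖ₋₂, qₖ = aₖqₖ₋₁ + qₖ₋₂ (with p₋₁=1, p₋₂=0, q₋₁=0, q₋₂=1):
  k=0: a=3, p=3, q=1
  k=1: a=19, p=58, q=19
  k=2: a=10, p=583, q=191
  k=3: a=2, p=1224, q=401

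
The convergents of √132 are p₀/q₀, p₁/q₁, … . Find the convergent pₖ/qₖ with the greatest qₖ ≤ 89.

517/45

√132 = [11; 2, 22, …] (period length 2).
Convergents:
  p_0/q_0 = 11/1
  p_1/q_1 = 23/2
  p_2/q_2 = 517/45
  p_3/q_3 = 1057/92
q_2 = 45 ≤ 89 < 92 = q_3, so the answer is 517/45.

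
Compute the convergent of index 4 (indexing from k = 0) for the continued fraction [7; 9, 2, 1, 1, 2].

Using pₖ = aₖpₖ₋₁ + pₖ₋₂, qₖ = aₖqₖ₋₁ + qₖ₋₂ (with p₋₁=1, p₋₂=0, q₋₁=0, q₋₂=1):
  k=0: a=7, p=7, q=1
  k=1: a=9, p=64, q=9
  k=2: a=2, p=135, q=19
  k=3: a=1, p=199, q=28
  k=4: a=1, p=334, q=47

334/47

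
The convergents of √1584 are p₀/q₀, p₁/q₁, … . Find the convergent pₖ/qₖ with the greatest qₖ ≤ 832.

15880/399

√1584 = [39; 1, 3, 1, 78, …] (period length 4).
Convergents:
  p_0/q_0 = 39/1
  p_1/q_1 = 40/1
  p_2/q_2 = 159/4
  p_3/q_3 = 199/5
  p_4/q_4 = 15681/394
  p_5/q_5 = 15880/399
  p_6/q_6 = 63321/1591
q_5 = 399 ≤ 832 < 1591 = q_6, so the answer is 15880/399.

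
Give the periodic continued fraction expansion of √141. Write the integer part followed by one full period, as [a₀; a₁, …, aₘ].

a₀ = ⌊√141⌋ = 11.
With m₀=0, d₀=1 and mₖ₊₁ = dₖaₖ − mₖ, dₖ₊₁ = (n − mₖ₊₁²)/dₖ, aₖ₊₁ = ⌊(a₀+mₖ₊₁)/dₖ₊₁⌋:
  k=1: m=11, d=20, a=1
  k=2: m=9, d=3, a=6
  k=3: m=9, d=20, a=1
  k=4: m=11, d=1, a=22
d=1 and a=2a₀=22 at k=4, so the next step gives (m, d) = (11, 20) again — its k=1 value — and the period has length 4.

[11; 1, 6, 1, 22]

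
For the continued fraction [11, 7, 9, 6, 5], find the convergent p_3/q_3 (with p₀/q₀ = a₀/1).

4356/391

Using pₖ = aₖpₖ₋₁ + pₖ₋₂, qₖ = aₖqₖ₋₁ + qₖ₋₂ (with p₋₁=1, p₋₂=0, q₋₁=0, q₋₂=1):
  k=0: a=11, p=11, q=1
  k=1: a=7, p=78, q=7
  k=2: a=9, p=713, q=64
  k=3: a=6, p=4356, q=391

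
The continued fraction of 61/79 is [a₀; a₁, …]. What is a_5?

61 = 0·79 + 61   →  a_0 = 0
79 = 1·61 + 18   →  a_1 = 1
61 = 3·18 + 7   →  a_2 = 3
18 = 2·7 + 4   →  a_3 = 2
7 = 1·4 + 3   →  a_4 = 1
4 = 1·3 + 1   →  a_5 = 1

1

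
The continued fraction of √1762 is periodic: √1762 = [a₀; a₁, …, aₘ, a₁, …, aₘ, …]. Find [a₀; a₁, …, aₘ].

a₀ = ⌊√1762⌋ = 41.
With m₀=0, d₀=1 and mₖ₊₁ = dₖaₖ − mₖ, dₖ₊₁ = (n − mₖ₊₁²)/dₖ, aₖ₊₁ = ⌊(a₀+mₖ₊₁)/dₖ₊₁⌋:
  k=1: m=41, d=81, a=1
  k=2: m=40, d=2, a=40
  k=3: m=40, d=81, a=1
  k=4: m=41, d=1, a=82
d=1 and a=2a₀=82 at k=4, so the next step gives (m, d) = (41, 81) again — its k=1 value — and the period has length 4.

[41; 1, 40, 1, 82]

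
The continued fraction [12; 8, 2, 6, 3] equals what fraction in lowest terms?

Using pₖ = aₖpₖ₋₁ + pₖ₋₂ and qₖ = aₖqₖ₋₁ + qₖ₋₂:
  k=0: a=12, p=12, q=1
  k=1: a=8, p=97, q=8
  k=2: a=2, p=206, q=17
  k=3: a=6, p=1333, q=110
  k=4: a=3, p=4205, q=347

4205/347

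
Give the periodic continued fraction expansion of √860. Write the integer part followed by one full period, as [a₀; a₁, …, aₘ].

[29; 3, 14, 3, 58]

a₀ = ⌊√860⌋ = 29.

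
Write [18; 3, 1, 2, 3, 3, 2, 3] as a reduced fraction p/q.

Fold from the inside: start with 3/1.
  2 + 1/3 = 7/3
  3 + 3/7 = 24/7
  3 + 7/24 = 79/24
  2 + 24/79 = 182/79
  1 + 79/182 = 261/182
  3 + 182/261 = 965/261
  18 + 261/965 = 17631/965

17631/965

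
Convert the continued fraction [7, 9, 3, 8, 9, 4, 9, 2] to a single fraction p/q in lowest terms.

1209498/170177

Using pₖ = aₖpₖ₋₁ + pₖ₋₂ and qₖ = aₖqₖ₋₁ + qₖ₋₂:
  k=0: a=7, p=7, q=1
  k=1: a=9, p=64, q=9
  k=2: a=3, p=199, q=28
  k=3: a=8, p=1656, q=233
  k=4: a=9, p=15103, q=2125
  k=5: a=4, p=62068, q=8733
  k=6: a=9, p=573715, q=80722
  k=7: a=2, p=1209498, q=170177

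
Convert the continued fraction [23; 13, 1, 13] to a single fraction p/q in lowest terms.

4499/195

Fold from the inside: start with 13/1.
  1 + 1/13 = 14/13
  13 + 13/14 = 195/14
  23 + 14/195 = 4499/195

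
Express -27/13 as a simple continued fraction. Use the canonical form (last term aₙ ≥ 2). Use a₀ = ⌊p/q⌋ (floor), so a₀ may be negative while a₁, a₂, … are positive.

-27 = -3×13 + 12
13 = 1×12 + 1
12 = 12×1 + 0  (stop)
So -27/13 = [-3; 1, 12].

[-3; 1, 12]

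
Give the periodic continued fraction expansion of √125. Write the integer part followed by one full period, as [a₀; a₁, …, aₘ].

[11; 5, 1, 1, 5, 22]

a₀ = ⌊√125⌋ = 11.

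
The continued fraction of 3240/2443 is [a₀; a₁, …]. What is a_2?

15

3240 = 1·2443 + 797   →  a_0 = 1
2443 = 3·797 + 52   →  a_1 = 3
797 = 15·52 + 17   →  a_2 = 15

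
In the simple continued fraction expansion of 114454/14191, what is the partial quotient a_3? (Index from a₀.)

114454 = 8·14191 + 926   →  a_0 = 8
14191 = 15·926 + 301   →  a_1 = 15
926 = 3·301 + 23   →  a_2 = 3
301 = 13·23 + 2   →  a_3 = 13

13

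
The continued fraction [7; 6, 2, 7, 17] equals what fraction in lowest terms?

Fold from the inside: start with 17/1.
  7 + 1/17 = 120/17
  2 + 17/120 = 257/120
  6 + 120/257 = 1662/257
  7 + 257/1662 = 11891/1662

11891/1662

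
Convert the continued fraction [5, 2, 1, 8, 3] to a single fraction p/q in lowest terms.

Using pₖ = aₖpₖ₋₁ + pₖ₋₂ and qₖ = aₖqₖ₋₁ + qₖ₋₂:
  k=0: a=5, p=5, q=1
  k=1: a=2, p=11, q=2
  k=2: a=1, p=16, q=3
  k=3: a=8, p=139, q=26
  k=4: a=3, p=433, q=81

433/81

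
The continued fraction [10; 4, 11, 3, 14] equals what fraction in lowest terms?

20397/1991

Fold from the inside: start with 14/1.
  3 + 1/14 = 43/14
  11 + 14/43 = 487/43
  4 + 43/487 = 1991/487
  10 + 487/1991 = 20397/1991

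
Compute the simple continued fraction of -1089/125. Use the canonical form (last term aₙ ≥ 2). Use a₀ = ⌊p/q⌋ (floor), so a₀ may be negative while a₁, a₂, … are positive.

[-9; 3, 2, 8, 2]

-1089 = -9*125 + 36
125 = 3*36 + 17
36 = 2*17 + 2
17 = 8*2 + 1
2 = 2*1 + 0  (stop)
So -1089/125 = [-9; 3, 2, 8, 2].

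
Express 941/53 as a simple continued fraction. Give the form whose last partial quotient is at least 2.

941 = 17*53 + 40
53 = 1*40 + 13
40 = 3*13 + 1
13 = 13*1 + 0  (stop)
So 941/53 = [17; 1, 3, 13].

[17; 1, 3, 13]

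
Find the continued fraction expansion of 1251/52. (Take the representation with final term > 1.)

[24; 17, 3]

1251 = 24×52 + 3
52 = 17×3 + 1
3 = 3×1 + 0  (stop)
So 1251/52 = [24; 17, 3].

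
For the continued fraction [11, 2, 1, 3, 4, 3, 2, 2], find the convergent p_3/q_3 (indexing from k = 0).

Using pₖ = aₖpₖ₋₁ + pₖ₋₂, qₖ = aₖqₖ₋₁ + qₖ₋₂ (with p₋₁=1, p₋₂=0, q₋₁=0, q₋₂=1):
  k=0: a=11, p=11, q=1
  k=1: a=2, p=23, q=2
  k=2: a=1, p=34, q=3
  k=3: a=3, p=125, q=11

125/11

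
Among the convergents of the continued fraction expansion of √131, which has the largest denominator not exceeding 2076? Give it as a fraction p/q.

10610/927

√131 = [11; 2, 4, 11, 4, 2, 22, …] (period length 6).
Convergents:
  p_0/q_0 = 11/1
  p_1/q_1 = 23/2
  p_2/q_2 = 103/9
  p_3/q_3 = 1156/101
  p_4/q_4 = 4727/413
  p_5/q_5 = 10610/927
  p_6/q_6 = 238147/20807
q_5 = 927 ≤ 2076 < 20807 = q_6, so the answer is 10610/927.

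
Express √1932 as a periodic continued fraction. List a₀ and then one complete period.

a₀ = ⌊√1932⌋ = 43.
With m₀=0, d₀=1 and mₖ₊₁ = dₖaₖ − mₖ, dₖ₊₁ = (n − mₖ₊₁²)/dₖ, aₖ₊₁ = ⌊(a₀+mₖ₊₁)/dₖ₊₁⌋:
  k=1: m=43, d=83, a=1
  k=2: m=40, d=4, a=20
  k=3: m=40, d=83, a=1
  k=4: m=43, d=1, a=86
d=1 and a=2a₀=86 at k=4, so the next step gives (m, d) = (43, 83) again — its k=1 value — and the period has length 4.

[43; 1, 20, 1, 86]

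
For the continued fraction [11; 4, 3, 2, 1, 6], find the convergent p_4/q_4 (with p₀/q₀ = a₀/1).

Using pₖ = aₖpₖ₋₁ + pₖ₋₂, qₖ = aₖqₖ₋₁ + qₖ₋₂ (with p₋₁=1, p₋₂=0, q₋₁=0, q₋₂=1):
  k=0: a=11, p=11, q=1
  k=1: a=4, p=45, q=4
  k=2: a=3, p=146, q=13
  k=3: a=2, p=337, q=30
  k=4: a=1, p=483, q=43

483/43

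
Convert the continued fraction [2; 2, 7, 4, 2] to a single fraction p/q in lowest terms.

Fold from the inside: start with 2/1.
  4 + 1/2 = 9/2
  7 + 2/9 = 65/9
  2 + 9/65 = 139/65
  2 + 65/139 = 343/139

343/139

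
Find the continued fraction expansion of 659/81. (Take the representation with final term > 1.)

659 = 8*81 + 11
81 = 7*11 + 4
11 = 2*4 + 3
4 = 1*3 + 1
3 = 3*1 + 0  (stop)
So 659/81 = [8; 7, 2, 1, 3].

[8; 7, 2, 1, 3]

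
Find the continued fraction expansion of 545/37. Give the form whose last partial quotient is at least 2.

545 = 14×37 + 27
37 = 1×27 + 10
27 = 2×10 + 7
10 = 1×7 + 3
7 = 2×3 + 1
3 = 3×1 + 0  (stop)
So 545/37 = [14; 1, 2, 1, 2, 3].

[14; 1, 2, 1, 2, 3]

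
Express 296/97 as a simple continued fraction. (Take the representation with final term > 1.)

[3; 19, 2, 2]

296 = 3×97 + 5
97 = 19×5 + 2
5 = 2×2 + 1
2 = 2×1 + 0  (stop)
So 296/97 = [3; 19, 2, 2].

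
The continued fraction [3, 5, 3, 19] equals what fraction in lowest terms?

985/309

Fold from the inside: start with 19/1.
  3 + 1/19 = 58/19
  5 + 19/58 = 309/58
  3 + 58/309 = 985/309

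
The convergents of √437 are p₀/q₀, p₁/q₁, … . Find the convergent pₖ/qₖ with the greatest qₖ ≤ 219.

√437 = [20; 1, 9, 2, 9, 1, 40, …] (period length 6).
Convergents:
  p_0/q_0 = 20/1
  p_1/q_1 = 21/1
  p_2/q_2 = 209/10
  p_3/q_3 = 439/21
  p_4/q_4 = 4160/199
  p_5/q_5 = 4599/220
q_4 = 199 ≤ 219 < 220 = q_5, so the answer is 4160/199.

4160/199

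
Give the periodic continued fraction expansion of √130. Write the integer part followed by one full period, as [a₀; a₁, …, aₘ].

[11; 2, 2, 22]

a₀ = ⌊√130⌋ = 11.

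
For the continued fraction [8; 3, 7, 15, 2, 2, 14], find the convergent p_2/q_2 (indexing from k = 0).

183/22

Using pₖ = aₖpₖ₋₁ + pₖ₋₂, qₖ = aₖqₖ₋₁ + qₖ₋₂ (with p₋₁=1, p₋₂=0, q₋₁=0, q₋₂=1):
  k=0: a=8, p=8, q=1
  k=1: a=3, p=25, q=3
  k=2: a=7, p=183, q=22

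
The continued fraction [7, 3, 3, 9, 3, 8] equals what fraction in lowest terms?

17559/2405

Using pₖ = aₖpₖ₋₁ + pₖ₋₂ and qₖ = aₖqₖ₋₁ + qₖ₋₂:
  k=0: a=7, p=7, q=1
  k=1: a=3, p=22, q=3
  k=2: a=3, p=73, q=10
  k=3: a=9, p=679, q=93
  k=4: a=3, p=2110, q=289
  k=5: a=8, p=17559, q=2405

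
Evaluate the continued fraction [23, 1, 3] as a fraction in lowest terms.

95/4

Fold from the inside: start with 3/1.
  1 + 1/3 = 4/3
  23 + 3/4 = 95/4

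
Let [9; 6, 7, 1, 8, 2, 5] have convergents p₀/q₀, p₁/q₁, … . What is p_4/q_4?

Using pₖ = aₖpₖ₋₁ + pₖ₋₂, qₖ = aₖqₖ₋₁ + qₖ₋₂ (with p₋₁=1, p₋₂=0, q₋₁=0, q₋₂=1):
  k=0: a=9, p=9, q=1
  k=1: a=6, p=55, q=6
  k=2: a=7, p=394, q=43
  k=3: a=1, p=449, q=49
  k=4: a=8, p=3986, q=435

3986/435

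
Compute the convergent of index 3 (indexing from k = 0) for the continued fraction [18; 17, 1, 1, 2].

Using pₖ = aₖpₖ₋₁ + pₖ₋₂, qₖ = aₖqₖ₋₁ + qₖ₋₂ (with p₋₁=1, p₋₂=0, q₋₁=0, q₋₂=1):
  k=0: a=18, p=18, q=1
  k=1: a=17, p=307, q=17
  k=2: a=1, p=325, q=18
  k=3: a=1, p=632, q=35

632/35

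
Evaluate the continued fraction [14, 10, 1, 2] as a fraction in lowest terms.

451/32

Using pₖ = aₖpₖ₋₁ + pₖ₋₂ and qₖ = aₖqₖ₋₁ + qₖ₋₂:
  k=0: a=14, p=14, q=1
  k=1: a=10, p=141, q=10
  k=2: a=1, p=155, q=11
  k=3: a=2, p=451, q=32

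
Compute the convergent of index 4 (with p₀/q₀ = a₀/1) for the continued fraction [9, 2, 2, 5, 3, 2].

809/86

Using pₖ = aₖpₖ₋₁ + pₖ₋₂, qₖ = aₖqₖ₋₁ + qₖ₋₂ (with p₋₁=1, p₋₂=0, q₋₁=0, q₋₂=1):
  k=0: a=9, p=9, q=1
  k=1: a=2, p=19, q=2
  k=2: a=2, p=47, q=5
  k=3: a=5, p=254, q=27
  k=4: a=3, p=809, q=86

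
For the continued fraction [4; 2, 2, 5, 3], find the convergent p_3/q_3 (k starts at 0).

119/27

Using pₖ = aₖpₖ₋₁ + pₖ₋₂, qₖ = aₖqₖ₋₁ + qₖ₋₂ (with p₋₁=1, p₋₂=0, q₋₁=0, q₋₂=1):
  k=0: a=4, p=4, q=1
  k=1: a=2, p=9, q=2
  k=2: a=2, p=22, q=5
  k=3: a=5, p=119, q=27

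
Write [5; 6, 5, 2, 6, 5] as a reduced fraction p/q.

11681/2263

Using pₖ = aₖpₖ₋₁ + pₖ₋₂ and qₖ = aₖqₖ₋₁ + qₖ₋₂:
  k=0: a=5, p=5, q=1
  k=1: a=6, p=31, q=6
  k=2: a=5, p=160, q=31
  k=3: a=2, p=351, q=68
  k=4: a=6, p=2266, q=439
  k=5: a=5, p=11681, q=2263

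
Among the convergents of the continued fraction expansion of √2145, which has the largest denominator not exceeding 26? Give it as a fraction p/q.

√2145 = [46; 3, 5, 2, 5, 3, 92, …] (period length 6).
Convergents:
  p_0/q_0 = 46/1
  p_1/q_1 = 139/3
  p_2/q_2 = 741/16
  p_3/q_3 = 1621/35
q_2 = 16 ≤ 26 < 35 = q_3, so the answer is 741/16.

741/16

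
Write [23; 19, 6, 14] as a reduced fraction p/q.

37552/1629

Using pₖ = aₖpₖ₋₁ + pₖ₋₂ and qₖ = aₖqₖ₋₁ + qₖ₋₂:
  k=0: a=23, p=23, q=1
  k=1: a=19, p=438, q=19
  k=2: a=6, p=2651, q=115
  k=3: a=14, p=37552, q=1629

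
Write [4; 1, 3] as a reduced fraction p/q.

19/4

Using pₖ = aₖpₖ₋₁ + pₖ₋₂ and qₖ = aₖqₖ₋₁ + qₖ₋₂:
  k=0: a=4, p=4, q=1
  k=1: a=1, p=5, q=1
  k=2: a=3, p=19, q=4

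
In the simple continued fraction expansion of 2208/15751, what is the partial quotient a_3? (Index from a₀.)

2

2208 = 0·15751 + 2208   →  a_0 = 0
15751 = 7·2208 + 295   →  a_1 = 7
2208 = 7·295 + 143   →  a_2 = 7
295 = 2·143 + 9   →  a_3 = 2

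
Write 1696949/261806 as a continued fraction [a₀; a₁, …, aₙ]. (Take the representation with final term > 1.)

[6; 2, 13, 6, 11, 12, 1, 10]

1696949 = 6*261806 + 126113
261806 = 2*126113 + 9580
126113 = 13*9580 + 1573
9580 = 6*1573 + 142
1573 = 11*142 + 11
142 = 12*11 + 10
11 = 1*10 + 1
10 = 10*1 + 0  (stop)
So 1696949/261806 = [6; 2, 13, 6, 11, 12, 1, 10].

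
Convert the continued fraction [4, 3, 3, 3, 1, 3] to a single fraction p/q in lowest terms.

697/162

Fold from the inside: start with 3/1.
  1 + 1/3 = 4/3
  3 + 3/4 = 15/4
  3 + 4/15 = 49/15
  3 + 15/49 = 162/49
  4 + 49/162 = 697/162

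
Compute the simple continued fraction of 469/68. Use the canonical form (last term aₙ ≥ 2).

[6; 1, 8, 1, 2, 2]

469 = 6×68 + 61
68 = 1×61 + 7
61 = 8×7 + 5
7 = 1×5 + 2
5 = 2×2 + 1
2 = 2×1 + 0  (stop)
So 469/68 = [6; 1, 8, 1, 2, 2].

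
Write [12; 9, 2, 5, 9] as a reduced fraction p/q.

Fold from the inside: start with 9/1.
  5 + 1/9 = 46/9
  2 + 9/46 = 101/46
  9 + 46/101 = 955/101
  12 + 101/955 = 11561/955

11561/955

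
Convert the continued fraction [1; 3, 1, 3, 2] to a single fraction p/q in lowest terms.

Fold from the inside: start with 2/1.
  3 + 1/2 = 7/2
  1 + 2/7 = 9/7
  3 + 7/9 = 34/9
  1 + 9/34 = 43/34

43/34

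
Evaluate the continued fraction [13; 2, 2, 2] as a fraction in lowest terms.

Using pₖ = aₖpₖ₋₁ + pₖ₋₂ and qₖ = aₖqₖ₋₁ + qₖ₋₂:
  k=0: a=13, p=13, q=1
  k=1: a=2, p=27, q=2
  k=2: a=2, p=67, q=5
  k=3: a=2, p=161, q=12

161/12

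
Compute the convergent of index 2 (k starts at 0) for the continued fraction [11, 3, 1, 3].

45/4

Using pₖ = aₖpₖ₋₁ + pₖ₋₂, qₖ = aₖqₖ₋₁ + qₖ₋₂ (with p₋₁=1, p₋₂=0, q₋₁=0, q₋₂=1):
  k=0: a=11, p=11, q=1
  k=1: a=3, p=34, q=3
  k=2: a=1, p=45, q=4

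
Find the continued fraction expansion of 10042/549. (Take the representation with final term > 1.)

10042 = 18·549 + 160
549 = 3·160 + 69
160 = 2·69 + 22
69 = 3·22 + 3
22 = 7·3 + 1
3 = 3·1 + 0  (stop)
So 10042/549 = [18; 3, 2, 3, 7, 3].

[18; 3, 2, 3, 7, 3]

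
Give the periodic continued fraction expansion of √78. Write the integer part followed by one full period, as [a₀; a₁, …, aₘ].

[8; 1, 4, 1, 16]

a₀ = ⌊√78⌋ = 8.
With m₀=0, d₀=1 and mₖ₊₁ = dₖaₖ − mₖ, dₖ₊₁ = (n − mₖ₊₁²)/dₖ, aₖ₊₁ = ⌊(a₀+mₖ₊₁)/dₖ₊₁⌋:
  k=1: m=8, d=14, a=1
  k=2: m=6, d=3, a=4
  k=3: m=6, d=14, a=1
  k=4: m=8, d=1, a=16
d=1 and a=2a₀=16 at k=4, so the next step gives (m, d) = (8, 14) again — its k=1 value — and the period has length 4.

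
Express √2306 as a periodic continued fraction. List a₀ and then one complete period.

a₀ = ⌊√2306⌋ = 48.
With m₀=0, d₀=1 and mₖ₊₁ = dₖaₖ − mₖ, dₖ₊₁ = (n − mₖ₊₁²)/dₖ, aₖ₊₁ = ⌊(a₀+mₖ₊₁)/dₖ₊₁⌋:
  k=1: m=48, d=2, a=48
  k=2: m=48, d=1, a=96
d=1 and a=2a₀=96 at k=2, so the next step gives (m, d) = (48, 2) again — its k=1 value — and the period has length 2.

[48; 48, 96]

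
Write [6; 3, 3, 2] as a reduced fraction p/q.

Fold from the inside: start with 2/1.
  3 + 1/2 = 7/2
  3 + 2/7 = 23/7
  6 + 7/23 = 145/23

145/23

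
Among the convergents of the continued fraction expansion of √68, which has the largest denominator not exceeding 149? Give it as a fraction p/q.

√68 = [8; 4, 16, …] (period length 2).
Convergents:
  p_0/q_0 = 8/1
  p_1/q_1 = 33/4
  p_2/q_2 = 536/65
  p_3/q_3 = 2177/264
q_2 = 65 ≤ 149 < 264 = q_3, so the answer is 536/65.

536/65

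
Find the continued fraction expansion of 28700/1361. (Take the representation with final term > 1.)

28700 = 21·1361 + 119
1361 = 11·119 + 52
119 = 2·52 + 15
52 = 3·15 + 7
15 = 2·7 + 1
7 = 7·1 + 0  (stop)
So 28700/1361 = [21; 11, 2, 3, 2, 7].

[21; 11, 2, 3, 2, 7]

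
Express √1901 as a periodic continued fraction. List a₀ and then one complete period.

[43; 1, 1, 1, 1, 86]

a₀ = ⌊√1901⌋ = 43.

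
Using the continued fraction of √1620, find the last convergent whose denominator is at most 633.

√1620 = [40; 4, 80, …] (period length 2).
Convergents:
  p_0/q_0 = 40/1
  p_1/q_1 = 161/4
  p_2/q_2 = 12920/321
  p_3/q_3 = 51841/1288
q_2 = 321 ≤ 633 < 1288 = q_3, so the answer is 12920/321.

12920/321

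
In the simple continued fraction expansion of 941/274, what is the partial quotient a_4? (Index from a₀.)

941 = 3·274 + 119   →  a_0 = 3
274 = 2·119 + 36   →  a_1 = 2
119 = 3·36 + 11   →  a_2 = 3
36 = 3·11 + 3   →  a_3 = 3
11 = 3·3 + 2   →  a_4 = 3

3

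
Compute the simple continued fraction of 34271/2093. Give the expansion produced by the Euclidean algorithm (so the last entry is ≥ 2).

[16; 2, 1, 2, 17, 15]

34271 = 16·2093 + 783
2093 = 2·783 + 527
783 = 1·527 + 256
527 = 2·256 + 15
256 = 17·15 + 1
15 = 15·1 + 0  (stop)
So 34271/2093 = [16; 2, 1, 2, 17, 15].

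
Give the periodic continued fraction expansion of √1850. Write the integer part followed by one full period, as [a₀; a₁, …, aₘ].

[43; 86]

a₀ = ⌊√1850⌋ = 43.
With m₀=0, d₀=1 and mₖ₊₁ = dₖaₖ − mₖ, dₖ₊₁ = (n − mₖ₊₁²)/dₖ, aₖ₊₁ = ⌊(a₀+mₖ₊₁)/dₖ₊₁⌋:
  k=1: m=43, d=1, a=86
d=1 and a=2a₀=86 at k=1, so the next step gives (m, d) = (43, 1) again — its k=1 value — and the period has length 1.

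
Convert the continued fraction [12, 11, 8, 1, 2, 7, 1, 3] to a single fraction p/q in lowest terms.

Fold from the inside: start with 3/1.
  1 + 1/3 = 4/3
  7 + 3/4 = 31/4
  2 + 4/31 = 66/31
  1 + 31/66 = 97/66
  8 + 66/97 = 842/97
  11 + 97/842 = 9359/842
  12 + 842/9359 = 113150/9359

113150/9359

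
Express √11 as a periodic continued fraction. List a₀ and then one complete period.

a₀ = ⌊√11⌋ = 3.
With m₀=0, d₀=1 and mₖ₊₁ = dₖaₖ − mₖ, dₖ₊₁ = (n − mₖ₊₁²)/dₖ, aₖ₊₁ = ⌊(a₀+mₖ₊₁)/dₖ₊₁⌋:
  k=1: m=3, d=2, a=3
  k=2: m=3, d=1, a=6
d=1 and a=2a₀=6 at k=2, so the next step gives (m, d) = (3, 2) again — its k=1 value — and the period has length 2.

[3; 3, 6]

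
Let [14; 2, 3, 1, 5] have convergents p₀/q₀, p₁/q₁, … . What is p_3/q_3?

Using pₖ = aₖpₖ₋₁ + pₖ₋₂, qₖ = aₖqₖ₋₁ + qₖ₋₂ (with p₋₁=1, p₋₂=0, q₋₁=0, q₋₂=1):
  k=0: a=14, p=14, q=1
  k=1: a=2, p=29, q=2
  k=2: a=3, p=101, q=7
  k=3: a=1, p=130, q=9

130/9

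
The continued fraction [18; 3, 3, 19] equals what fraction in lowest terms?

Using pₖ = aₖpₖ₋₁ + pₖ₋₂ and qₖ = aₖqₖ₋₁ + qₖ₋₂:
  k=0: a=18, p=18, q=1
  k=1: a=3, p=55, q=3
  k=2: a=3, p=183, q=10
  k=3: a=19, p=3532, q=193

3532/193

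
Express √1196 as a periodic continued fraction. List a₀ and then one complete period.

a₀ = ⌊√1196⌋ = 34.

[34; 1, 1, 2, 1, 1, 68]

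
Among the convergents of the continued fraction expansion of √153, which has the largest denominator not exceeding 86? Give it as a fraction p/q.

804/65

√153 = [12; 2, 1, 2, 2, 2, 1, 2, 24, …] (period length 8).
Convergents:
  p_0/q_0 = 12/1
  p_1/q_1 = 25/2
  p_2/q_2 = 37/3
  p_3/q_3 = 99/8
  p_4/q_4 = 235/19
  p_5/q_5 = 569/46
  p_6/q_6 = 804/65
  p_7/q_7 = 2177/176
q_6 = 65 ≤ 86 < 176 = q_7, so the answer is 804/65.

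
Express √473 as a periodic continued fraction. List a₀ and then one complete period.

[21; 1, 2, 1, 42]

a₀ = ⌊√473⌋ = 21.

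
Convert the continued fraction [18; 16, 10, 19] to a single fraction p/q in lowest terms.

55541/3075

Using pₖ = aₖpₖ₋₁ + pₖ₋₂ and qₖ = aₖqₖ₋₁ + qₖ₋₂:
  k=0: a=18, p=18, q=1
  k=1: a=16, p=289, q=16
  k=2: a=10, p=2908, q=161
  k=3: a=19, p=55541, q=3075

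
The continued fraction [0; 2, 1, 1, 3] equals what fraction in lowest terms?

7/18

Fold from the inside: start with 3/1.
  1 + 1/3 = 4/3
  1 + 3/4 = 7/4
  2 + 4/7 = 18/7
  0 + 7/18 = 7/18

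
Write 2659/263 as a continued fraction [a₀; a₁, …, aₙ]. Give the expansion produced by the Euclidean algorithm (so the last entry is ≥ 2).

2659 = 10×263 + 29
263 = 9×29 + 2
29 = 14×2 + 1
2 = 2×1 + 0  (stop)
So 2659/263 = [10; 9, 14, 2].

[10; 9, 14, 2]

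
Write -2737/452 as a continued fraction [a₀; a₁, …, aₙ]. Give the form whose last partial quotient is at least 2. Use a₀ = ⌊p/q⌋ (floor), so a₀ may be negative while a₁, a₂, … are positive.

-2737 = -7×452 + 427
452 = 1×427 + 25
427 = 17×25 + 2
25 = 12×2 + 1
2 = 2×1 + 0  (stop)
So -2737/452 = [-7; 1, 17, 12, 2].

[-7; 1, 17, 12, 2]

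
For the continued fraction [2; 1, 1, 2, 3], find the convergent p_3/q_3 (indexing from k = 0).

Using pₖ = aₖpₖ₋₁ + pₖ₋₂, qₖ = aₖqₖ₋₁ + qₖ₋₂ (with p₋₁=1, p₋₂=0, q₋₁=0, q₋₂=1):
  k=0: a=2, p=2, q=1
  k=1: a=1, p=3, q=1
  k=2: a=1, p=5, q=2
  k=3: a=2, p=13, q=5

13/5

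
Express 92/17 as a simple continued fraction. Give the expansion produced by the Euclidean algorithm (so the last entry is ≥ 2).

[5; 2, 2, 3]

92 = 5*17 + 7
17 = 2*7 + 3
7 = 2*3 + 1
3 = 3*1 + 0  (stop)
So 92/17 = [5; 2, 2, 3].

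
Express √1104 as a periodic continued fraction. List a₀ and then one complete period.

[33; 4, 2, 2, 2, 4, 66]

a₀ = ⌊√1104⌋ = 33.
With m₀=0, d₀=1 and mₖ₊₁ = dₖaₖ − mₖ, dₖ₊₁ = (n − mₖ₊₁²)/dₖ, aₖ₊₁ = ⌊(a₀+mₖ₊₁)/dₖ₊₁⌋:
  k=1: m=33, d=15, a=4
  k=2: m=27, d=25, a=2
  k=3: m=23, d=23, a=2
  k=4: m=23, d=25, a=2
  k=5: m=27, d=15, a=4
  k=6: m=33, d=1, a=66
d=1 and a=2a₀=66 at k=6, so the next step gives (m, d) = (33, 15) again — its k=1 value — and the period has length 6.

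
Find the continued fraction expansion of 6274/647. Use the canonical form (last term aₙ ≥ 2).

[9; 1, 2, 3, 3, 9, 2]

6274 = 9×647 + 451
647 = 1×451 + 196
451 = 2×196 + 59
196 = 3×59 + 19
59 = 3×19 + 2
19 = 9×2 + 1
2 = 2×1 + 0  (stop)
So 6274/647 = [9; 1, 2, 3, 3, 9, 2].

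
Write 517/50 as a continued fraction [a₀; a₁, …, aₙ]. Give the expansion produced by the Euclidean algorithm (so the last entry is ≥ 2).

[10; 2, 1, 16]

517 = 10*50 + 17
50 = 2*17 + 16
17 = 1*16 + 1
16 = 16*1 + 0  (stop)
So 517/50 = [10; 2, 1, 16].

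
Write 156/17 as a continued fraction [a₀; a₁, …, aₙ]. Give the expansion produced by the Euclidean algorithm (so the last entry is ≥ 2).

156 = 9·17 + 3
17 = 5·3 + 2
3 = 1·2 + 1
2 = 2·1 + 0  (stop)
So 156/17 = [9; 5, 1, 2].

[9; 5, 1, 2]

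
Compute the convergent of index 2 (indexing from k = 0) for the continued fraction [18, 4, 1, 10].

Using pₖ = aₖpₖ₋₁ + pₖ₋₂, qₖ = aₖqₖ₋₁ + qₖ₋₂ (with p₋₁=1, p₋₂=0, q₋₁=0, q₋₂=1):
  k=0: a=18, p=18, q=1
  k=1: a=4, p=73, q=4
  k=2: a=1, p=91, q=5

91/5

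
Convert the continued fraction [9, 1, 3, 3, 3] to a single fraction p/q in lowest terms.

420/43

Fold from the inside: start with 3/1.
  3 + 1/3 = 10/3
  3 + 3/10 = 33/10
  1 + 10/33 = 43/33
  9 + 33/43 = 420/43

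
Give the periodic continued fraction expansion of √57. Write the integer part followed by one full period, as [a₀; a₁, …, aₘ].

a₀ = ⌊√57⌋ = 7.

[7; 1, 1, 4, 1, 1, 14]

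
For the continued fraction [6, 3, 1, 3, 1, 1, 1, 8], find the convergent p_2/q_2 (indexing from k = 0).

25/4

Using pₖ = aₖpₖ₋₁ + pₖ₋₂, qₖ = aₖqₖ₋₁ + qₖ₋₂ (with p₋₁=1, p₋₂=0, q₋₁=0, q₋₂=1):
  k=0: a=6, p=6, q=1
  k=1: a=3, p=19, q=3
  k=2: a=1, p=25, q=4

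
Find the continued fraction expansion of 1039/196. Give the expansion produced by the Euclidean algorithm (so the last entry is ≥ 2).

[5; 3, 3, 9, 2]

1039 = 5×196 + 59
196 = 3×59 + 19
59 = 3×19 + 2
19 = 9×2 + 1
2 = 2×1 + 0  (stop)
So 1039/196 = [5; 3, 3, 9, 2].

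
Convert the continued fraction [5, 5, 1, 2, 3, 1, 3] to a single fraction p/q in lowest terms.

Fold from the inside: start with 3/1.
  1 + 1/3 = 4/3
  3 + 3/4 = 15/4
  2 + 4/15 = 34/15
  1 + 15/34 = 49/34
  5 + 34/49 = 279/49
  5 + 49/279 = 1444/279

1444/279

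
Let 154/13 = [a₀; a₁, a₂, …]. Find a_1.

1

154 = 11·13 + 11   →  a_0 = 11
13 = 1·11 + 2   →  a_1 = 1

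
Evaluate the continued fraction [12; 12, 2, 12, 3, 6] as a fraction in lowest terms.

Using pₖ = aₖpₖ₋₁ + pₖ₋₂ and qₖ = aₖqₖ₋₁ + qₖ₋₂:
  k=0: a=12, p=12, q=1
  k=1: a=12, p=145, q=12
  k=2: a=2, p=302, q=25
  k=3: a=12, p=3769, q=312
  k=4: a=3, p=11609, q=961
  k=5: a=6, p=73423, q=6078

73423/6078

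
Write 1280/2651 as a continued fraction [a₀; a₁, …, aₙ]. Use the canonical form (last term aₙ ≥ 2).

1280 = 0*2651 + 1280
2651 = 2*1280 + 91
1280 = 14*91 + 6
91 = 15*6 + 1
6 = 6*1 + 0  (stop)
So 1280/2651 = [0; 2, 14, 15, 6].

[0; 2, 14, 15, 6]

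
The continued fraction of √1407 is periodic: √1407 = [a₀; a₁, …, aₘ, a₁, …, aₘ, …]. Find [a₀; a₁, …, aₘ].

[37; 1, 1, 24, 1, 1, 74]

a₀ = ⌊√1407⌋ = 37.
With m₀=0, d₀=1 and mₖ₊₁ = dₖaₖ − mₖ, dₖ₊₁ = (n − mₖ₊₁²)/dₖ, aₖ₊₁ = ⌊(a₀+mₖ₊₁)/dₖ₊₁⌋:
  k=1: m=37, d=38, a=1
  k=2: m=1, d=37, a=1
  k=3: m=36, d=3, a=24
  k=4: m=36, d=37, a=1
  k=5: m=1, d=38, a=1
  k=6: m=37, d=1, a=74
d=1 and a=2a₀=74 at k=6, so the next step gives (m, d) = (37, 38) again — its k=1 value — and the period has length 6.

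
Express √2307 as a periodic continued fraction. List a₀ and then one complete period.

[48; 32, 96]

a₀ = ⌊√2307⌋ = 48.
With m₀=0, d₀=1 and mₖ₊₁ = dₖaₖ − mₖ, dₖ₊₁ = (n − mₖ₊₁²)/dₖ, aₖ₊₁ = ⌊(a₀+mₖ₊₁)/dₖ₊₁⌋:
  k=1: m=48, d=3, a=32
  k=2: m=48, d=1, a=96
d=1 and a=2a₀=96 at k=2, so the next step gives (m, d) = (48, 3) again — its k=1 value — and the period has length 2.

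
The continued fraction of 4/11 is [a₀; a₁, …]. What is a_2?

4 = 0·11 + 4   →  a_0 = 0
11 = 2·4 + 3   →  a_1 = 2
4 = 1·3 + 1   →  a_2 = 1

1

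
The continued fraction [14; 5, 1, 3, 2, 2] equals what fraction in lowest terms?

1800/127

Fold from the inside: start with 2/1.
  2 + 1/2 = 5/2
  3 + 2/5 = 17/5
  1 + 5/17 = 22/17
  5 + 17/22 = 127/22
  14 + 22/127 = 1800/127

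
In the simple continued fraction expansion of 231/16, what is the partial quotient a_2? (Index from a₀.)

3

231 = 14·16 + 7   →  a_0 = 14
16 = 2·7 + 2   →  a_1 = 2
7 = 3·2 + 1   →  a_2 = 3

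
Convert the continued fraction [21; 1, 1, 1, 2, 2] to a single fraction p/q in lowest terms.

Using pₖ = aₖpₖ₋₁ + pₖ₋₂ and qₖ = aₖqₖ₋₁ + qₖ₋₂:
  k=0: a=21, p=21, q=1
  k=1: a=1, p=22, q=1
  k=2: a=1, p=43, q=2
  k=3: a=1, p=65, q=3
  k=4: a=2, p=173, q=8
  k=5: a=2, p=411, q=19

411/19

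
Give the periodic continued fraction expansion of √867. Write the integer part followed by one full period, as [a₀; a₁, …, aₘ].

a₀ = ⌊√867⌋ = 29.
With m₀=0, d₀=1 and mₖ₊₁ = dₖaₖ − mₖ, dₖ₊₁ = (n − mₖ₊₁²)/dₖ, aₖ₊₁ = ⌊(a₀+mₖ₊₁)/dₖ₊₁⌋:
  k=1: m=29, d=26, a=2
  k=2: m=23, d=13, a=4
  k=3: m=29, d=2, a=29
  k=4: m=29, d=13, a=4
  k=5: m=23, d=26, a=2
  k=6: m=29, d=1, a=58
d=1 and a=2a₀=58 at k=6, so the next step gives (m, d) = (29, 26) again — its k=1 value — and the period has length 6.

[29; 2, 4, 29, 4, 2, 58]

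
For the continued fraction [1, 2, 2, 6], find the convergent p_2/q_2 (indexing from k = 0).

Using pₖ = aₖpₖ₋₁ + pₖ₋₂, qₖ = aₖqₖ₋₁ + qₖ₋₂ (with p₋₁=1, p₋₂=0, q₋₁=0, q₋₂=1):
  k=0: a=1, p=1, q=1
  k=1: a=2, p=3, q=2
  k=2: a=2, p=7, q=5

7/5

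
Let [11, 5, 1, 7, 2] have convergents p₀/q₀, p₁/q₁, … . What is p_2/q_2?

Using pₖ = aₖpₖ₋₁ + pₖ₋₂, qₖ = aₖqₖ₋₁ + qₖ₋₂ (with p₋₁=1, p₋₂=0, q₋₁=0, q₋₂=1):
  k=0: a=11, p=11, q=1
  k=1: a=5, p=56, q=5
  k=2: a=1, p=67, q=6

67/6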